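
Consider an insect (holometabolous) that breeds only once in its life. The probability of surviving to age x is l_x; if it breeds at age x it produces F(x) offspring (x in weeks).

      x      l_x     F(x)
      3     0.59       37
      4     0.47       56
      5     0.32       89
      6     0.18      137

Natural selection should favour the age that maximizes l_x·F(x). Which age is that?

5

Expected offspring if breeding at age x = l_x × F(x):
  age 3: 0.59 × 37 = 21.830
  age 4: 0.47 × 56 = 26.320
  age 5: 0.32 × 89 = 28.480
  age 6: 0.18 × 137 = 24.660
Maximum at age 5 (28.480).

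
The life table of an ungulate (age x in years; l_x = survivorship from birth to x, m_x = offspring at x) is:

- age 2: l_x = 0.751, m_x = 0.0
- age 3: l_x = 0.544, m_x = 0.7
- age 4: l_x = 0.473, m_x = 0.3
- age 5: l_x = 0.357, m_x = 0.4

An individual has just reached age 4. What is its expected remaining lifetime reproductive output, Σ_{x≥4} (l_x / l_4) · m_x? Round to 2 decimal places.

l_4 = 0.473. Conditional survival from age 4 to x is l_x / l_4.
  x=4: (0.473/0.473) × 0.3 = 0.3000
  x=5: (0.357/0.473) × 0.4 = 0.3019
Sum = 0.3000 + 0.3019 = 0.6019

0.60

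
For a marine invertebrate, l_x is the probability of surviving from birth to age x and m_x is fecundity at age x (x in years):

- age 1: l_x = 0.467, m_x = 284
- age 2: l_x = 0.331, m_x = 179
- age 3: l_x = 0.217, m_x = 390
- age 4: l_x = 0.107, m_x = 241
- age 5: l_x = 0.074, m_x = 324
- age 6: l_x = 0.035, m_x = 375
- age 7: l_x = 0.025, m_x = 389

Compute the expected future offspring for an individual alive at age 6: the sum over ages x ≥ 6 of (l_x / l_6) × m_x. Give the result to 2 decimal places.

l_6 = 0.035. Conditional survival from age 6 to x is l_x / l_6.
  x=6: (0.035/0.035) × 375 = 375.0000
  x=7: (0.025/0.035) × 389 = 277.8571
Sum = 375.0000 + 277.8571 = 652.8571

652.86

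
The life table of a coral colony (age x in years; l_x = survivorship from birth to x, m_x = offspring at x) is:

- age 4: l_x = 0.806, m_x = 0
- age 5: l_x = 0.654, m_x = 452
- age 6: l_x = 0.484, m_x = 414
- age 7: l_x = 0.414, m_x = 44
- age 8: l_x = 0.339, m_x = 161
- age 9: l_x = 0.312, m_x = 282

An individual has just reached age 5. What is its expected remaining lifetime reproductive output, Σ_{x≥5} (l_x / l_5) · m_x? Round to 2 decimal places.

1004.22

l_5 = 0.654. Conditional survival from age 5 to x is l_x / l_5.
  x=5: (0.654/0.654) × 452 = 452.0000
  x=6: (0.484/0.654) × 414 = 306.3853
  x=7: (0.414/0.654) × 44 = 27.8532
  x=8: (0.339/0.654) × 161 = 83.4541
  x=9: (0.312/0.654) × 282 = 134.5321
Sum = 452.0000 + 306.3853 + 27.8532 + 83.4541 + 134.5321 = 1004.2248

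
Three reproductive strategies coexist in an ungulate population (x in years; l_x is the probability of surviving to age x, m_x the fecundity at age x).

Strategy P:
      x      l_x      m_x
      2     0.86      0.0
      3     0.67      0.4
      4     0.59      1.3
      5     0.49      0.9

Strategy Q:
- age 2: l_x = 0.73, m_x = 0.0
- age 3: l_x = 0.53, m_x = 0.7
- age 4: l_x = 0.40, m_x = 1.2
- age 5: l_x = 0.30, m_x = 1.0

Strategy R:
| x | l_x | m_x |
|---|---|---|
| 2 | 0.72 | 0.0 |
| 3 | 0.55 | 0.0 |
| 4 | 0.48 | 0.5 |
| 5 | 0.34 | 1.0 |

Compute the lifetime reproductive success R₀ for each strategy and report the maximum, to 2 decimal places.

Strategy P: R₀ = 0.86×0.0 + 0.67×0.4 + 0.59×1.3 + 0.49×0.9 = 1.4760
Strategy Q: R₀ = 0.73×0.0 + 0.53×0.7 + 0.40×1.2 + 0.30×1.0 = 1.1510
Strategy R: R₀ = 0.72×0.0 + 0.55×0.0 + 0.48×0.5 + 0.34×1.0 = 0.5800
Highest R₀: strategy P with 1.4760.

1.48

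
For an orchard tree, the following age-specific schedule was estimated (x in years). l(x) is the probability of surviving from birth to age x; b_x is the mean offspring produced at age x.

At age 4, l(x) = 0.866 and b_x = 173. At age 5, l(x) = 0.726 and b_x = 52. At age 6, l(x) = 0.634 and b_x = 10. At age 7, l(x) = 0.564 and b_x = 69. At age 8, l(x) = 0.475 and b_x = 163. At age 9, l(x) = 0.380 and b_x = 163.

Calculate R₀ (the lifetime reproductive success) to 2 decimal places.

R₀ = Σ l(x) b_x:
  age 4: 0.866 × 173 = 149.8180
  age 5: 0.726 × 52 = 37.7520
  age 6: 0.634 × 10 = 6.3400
  age 7: 0.564 × 69 = 38.9160
  age 8: 0.475 × 163 = 77.4250
  age 9: 0.380 × 163 = 61.9400
R₀ = 149.8180 + 37.7520 + 6.3400 + 38.9160 + 77.4250 + 61.9400 = 372.1910

372.19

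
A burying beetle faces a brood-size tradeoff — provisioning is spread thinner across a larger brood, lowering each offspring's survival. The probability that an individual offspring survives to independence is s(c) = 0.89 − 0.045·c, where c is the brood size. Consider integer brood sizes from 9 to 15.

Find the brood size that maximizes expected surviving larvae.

Expected surviving larvae = c × s(c):
  c=9: 9 × 0.485 = 4.365
  c=10: 10 × 0.440 = 4.400
  c=11: 11 × 0.395 = 4.345
  c=12: 12 × 0.350 = 4.200
  c=13: 13 × 0.305 = 3.965
  c=14: 14 × 0.260 = 3.640
  c=15: 15 × 0.215 = 3.225
Maximum at c = 10 (4.400 surviving larvae).

10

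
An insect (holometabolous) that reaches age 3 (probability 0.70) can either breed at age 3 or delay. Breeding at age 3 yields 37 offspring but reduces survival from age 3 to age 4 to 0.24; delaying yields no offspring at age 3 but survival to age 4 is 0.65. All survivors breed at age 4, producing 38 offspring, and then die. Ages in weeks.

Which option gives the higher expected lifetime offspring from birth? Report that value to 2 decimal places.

32.28

breed at age 3: R₀ = 0.70 × (37 + 0.24 × 38) = 0.70 × 46.1200 = 32.2840
delay to age 4: R₀ = 0.70 × (0.65 × 38) = 0.70 × 24.7000 = 17.2900
Higher: breed at age 3 (32.2840).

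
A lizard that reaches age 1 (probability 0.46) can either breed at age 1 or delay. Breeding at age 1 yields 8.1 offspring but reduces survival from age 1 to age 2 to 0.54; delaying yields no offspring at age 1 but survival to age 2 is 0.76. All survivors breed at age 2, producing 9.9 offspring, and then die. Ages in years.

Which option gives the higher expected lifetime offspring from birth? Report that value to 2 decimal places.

breed at age 1: R₀ = 0.46 × (8.1 + 0.54 × 9.9) = 0.46 × 13.4460 = 6.1852
delay to age 2: R₀ = 0.46 × (0.76 × 9.9) = 0.46 × 7.5240 = 3.4610
Higher: breed at age 1 (6.1852).

6.19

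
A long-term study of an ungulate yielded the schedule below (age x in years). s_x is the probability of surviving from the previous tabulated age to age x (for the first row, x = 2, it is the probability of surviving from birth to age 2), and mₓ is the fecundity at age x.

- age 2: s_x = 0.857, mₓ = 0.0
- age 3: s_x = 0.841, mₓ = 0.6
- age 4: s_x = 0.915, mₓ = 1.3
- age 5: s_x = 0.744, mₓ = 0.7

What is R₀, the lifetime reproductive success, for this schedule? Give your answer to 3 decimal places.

Survivorship from birth: l_x = s_2·s_3·…·s_x.
  l_2 = 0.85700
  l_3 = 0.72074
  l_4 = 0.65947
  l_5 = 0.49065
R₀ = Σ l_x mₓ:
  age 2: 0.85700 × 0.0 = 0.0000
  age 3: 0.72074 × 0.6 = 0.4324
  age 4: 0.65947 × 1.3 = 0.8573
  age 5: 0.49065 × 0.7 = 0.3435
R₀ = 0.0000 + 0.4324 + 0.8573 + 0.3435 = 1.6332

1.633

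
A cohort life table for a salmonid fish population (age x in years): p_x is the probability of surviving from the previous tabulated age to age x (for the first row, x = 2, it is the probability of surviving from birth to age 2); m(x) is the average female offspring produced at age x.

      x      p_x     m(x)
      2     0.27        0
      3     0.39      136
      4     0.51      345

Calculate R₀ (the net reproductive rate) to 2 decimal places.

Survivorship from birth: l_x = p_2·p_3·…·p_x.
  l_2 = 0.27000
  l_3 = 0.10530
  l_4 = 0.05370
R₀ = Σ l_x m(x):
  age 2: 0.27000 × 0 = 0.0000
  age 3: 0.10530 × 136 = 14.3208
  age 4: 0.05370 × 345 = 18.5265
R₀ = 0.0000 + 14.3208 + 18.5265 = 32.8473

32.85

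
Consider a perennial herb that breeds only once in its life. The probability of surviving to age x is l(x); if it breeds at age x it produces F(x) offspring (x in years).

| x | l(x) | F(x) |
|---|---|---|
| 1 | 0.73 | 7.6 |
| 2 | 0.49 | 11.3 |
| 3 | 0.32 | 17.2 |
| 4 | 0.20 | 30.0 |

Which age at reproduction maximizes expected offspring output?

Expected offspring if breeding at age x = l(x) × F(x):
  age 1: 0.73 × 7.6 = 5.548
  age 2: 0.49 × 11.3 = 5.537
  age 3: 0.32 × 17.2 = 5.504
  age 4: 0.20 × 30.0 = 6.000
Maximum at age 4 (6.000).

4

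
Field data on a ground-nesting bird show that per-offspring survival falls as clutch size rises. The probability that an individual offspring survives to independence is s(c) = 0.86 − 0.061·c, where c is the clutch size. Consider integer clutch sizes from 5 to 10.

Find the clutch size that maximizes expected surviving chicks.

7

Expected surviving chicks = c × s(c):
  c=5: 5 × 0.555 = 2.775
  c=6: 6 × 0.494 = 2.964
  c=7: 7 × 0.433 = 3.031
  c=8: 8 × 0.372 = 2.976
  c=9: 9 × 0.311 = 2.799
  c=10: 10 × 0.250 = 2.500
Maximum at c = 7 (3.031 surviving chicks).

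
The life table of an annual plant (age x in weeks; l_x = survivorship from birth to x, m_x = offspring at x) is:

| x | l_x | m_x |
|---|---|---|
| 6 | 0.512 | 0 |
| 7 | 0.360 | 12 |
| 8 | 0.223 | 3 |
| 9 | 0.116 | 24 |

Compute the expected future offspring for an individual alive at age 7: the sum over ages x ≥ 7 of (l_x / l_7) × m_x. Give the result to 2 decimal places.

l_7 = 0.360. Conditional survival from age 7 to x is l_x / l_7.
  x=7: (0.360/0.360) × 12 = 12.0000
  x=8: (0.223/0.360) × 3 = 1.8583
  x=9: (0.116/0.360) × 24 = 7.7333
Sum = 12.0000 + 1.8583 + 7.7333 = 21.5917

21.59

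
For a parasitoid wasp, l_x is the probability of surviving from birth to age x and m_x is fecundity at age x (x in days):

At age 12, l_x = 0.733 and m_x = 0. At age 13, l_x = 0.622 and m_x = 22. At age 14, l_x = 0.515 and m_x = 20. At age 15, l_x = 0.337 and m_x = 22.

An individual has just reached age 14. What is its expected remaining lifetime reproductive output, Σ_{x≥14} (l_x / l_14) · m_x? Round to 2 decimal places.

34.40

l_14 = 0.515. Conditional survival from age 14 to x is l_x / l_14.
  x=14: (0.515/0.515) × 20 = 20.0000
  x=15: (0.337/0.515) × 22 = 14.3961
Sum = 20.0000 + 14.3961 = 34.3961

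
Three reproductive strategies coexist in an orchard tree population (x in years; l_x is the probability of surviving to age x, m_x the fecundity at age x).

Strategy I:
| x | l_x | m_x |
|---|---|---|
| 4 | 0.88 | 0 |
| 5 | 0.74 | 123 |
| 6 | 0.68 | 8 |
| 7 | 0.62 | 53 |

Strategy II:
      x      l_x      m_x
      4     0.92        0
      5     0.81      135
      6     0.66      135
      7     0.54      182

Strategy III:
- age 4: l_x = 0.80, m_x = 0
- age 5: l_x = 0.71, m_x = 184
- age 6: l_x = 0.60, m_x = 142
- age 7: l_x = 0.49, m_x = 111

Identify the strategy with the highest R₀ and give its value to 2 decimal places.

296.73

Strategy I: R₀ = 0.88×0 + 0.74×123 + 0.68×8 + 0.62×53 = 129.3200
Strategy II: R₀ = 0.92×0 + 0.81×135 + 0.66×135 + 0.54×182 = 296.7300
Strategy III: R₀ = 0.80×0 + 0.71×184 + 0.60×142 + 0.49×111 = 270.2300
Highest R₀: strategy II with 296.7300.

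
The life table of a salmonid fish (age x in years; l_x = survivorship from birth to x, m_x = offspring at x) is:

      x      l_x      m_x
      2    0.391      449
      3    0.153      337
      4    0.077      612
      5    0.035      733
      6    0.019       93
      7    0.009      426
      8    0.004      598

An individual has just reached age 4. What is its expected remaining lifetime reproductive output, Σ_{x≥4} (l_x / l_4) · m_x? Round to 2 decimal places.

1048.99

l_4 = 0.077. Conditional survival from age 4 to x is l_x / l_4.
  x=4: (0.077/0.077) × 612 = 612.0000
  x=5: (0.035/0.077) × 733 = 333.1818
  x=6: (0.019/0.077) × 93 = 22.9481
  x=7: (0.009/0.077) × 426 = 49.7922
  x=8: (0.004/0.077) × 598 = 31.0649
Sum = 612.0000 + 333.1818 + 22.9481 + 49.7922 + 31.0649 = 1048.9870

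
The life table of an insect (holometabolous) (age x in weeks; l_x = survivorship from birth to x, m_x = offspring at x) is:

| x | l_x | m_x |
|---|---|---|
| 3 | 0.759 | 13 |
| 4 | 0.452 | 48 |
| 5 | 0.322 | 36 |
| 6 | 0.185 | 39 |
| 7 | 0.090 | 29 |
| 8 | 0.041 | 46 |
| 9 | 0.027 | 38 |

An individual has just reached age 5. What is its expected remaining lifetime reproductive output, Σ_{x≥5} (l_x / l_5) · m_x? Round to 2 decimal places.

75.56

l_5 = 0.322. Conditional survival from age 5 to x is l_x / l_5.
  x=5: (0.322/0.322) × 36 = 36.0000
  x=6: (0.185/0.322) × 39 = 22.4068
  x=7: (0.090/0.322) × 29 = 8.1056
  x=8: (0.041/0.322) × 46 = 5.8571
  x=9: (0.027/0.322) × 38 = 3.1863
Sum = 36.0000 + 22.4068 + 8.1056 + 5.8571 + 3.1863 = 75.5559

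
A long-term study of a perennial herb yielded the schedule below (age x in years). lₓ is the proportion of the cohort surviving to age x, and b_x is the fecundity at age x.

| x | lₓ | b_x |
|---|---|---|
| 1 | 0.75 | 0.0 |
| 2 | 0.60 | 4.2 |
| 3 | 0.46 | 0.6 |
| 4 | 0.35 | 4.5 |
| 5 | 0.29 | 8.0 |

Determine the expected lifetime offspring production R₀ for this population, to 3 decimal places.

R₀ = Σ lₓ b_x:
  age 1: 0.75 × 0.0 = 0.0000
  age 2: 0.60 × 4.2 = 2.5200
  age 3: 0.46 × 0.6 = 0.2760
  age 4: 0.35 × 4.5 = 1.5750
  age 5: 0.29 × 8.0 = 2.3200
R₀ = 0.0000 + 2.5200 + 0.2760 + 1.5750 + 2.3200 = 6.6910

6.691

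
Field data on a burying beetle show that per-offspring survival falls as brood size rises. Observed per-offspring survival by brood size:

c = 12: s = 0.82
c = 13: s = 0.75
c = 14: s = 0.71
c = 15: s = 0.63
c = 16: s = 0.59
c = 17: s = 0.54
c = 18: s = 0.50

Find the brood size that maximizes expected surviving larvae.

14

Expected surviving larvae = c × s(c):
  c=12: 12 × 0.82 = 9.840
  c=13: 13 × 0.75 = 9.750
  c=14: 14 × 0.71 = 9.940
  c=15: 15 × 0.63 = 9.450
  c=16: 16 × 0.59 = 9.440
  c=17: 17 × 0.54 = 9.180
  c=18: 18 × 0.50 = 9.000
Maximum at c = 14 (9.940 surviving larvae).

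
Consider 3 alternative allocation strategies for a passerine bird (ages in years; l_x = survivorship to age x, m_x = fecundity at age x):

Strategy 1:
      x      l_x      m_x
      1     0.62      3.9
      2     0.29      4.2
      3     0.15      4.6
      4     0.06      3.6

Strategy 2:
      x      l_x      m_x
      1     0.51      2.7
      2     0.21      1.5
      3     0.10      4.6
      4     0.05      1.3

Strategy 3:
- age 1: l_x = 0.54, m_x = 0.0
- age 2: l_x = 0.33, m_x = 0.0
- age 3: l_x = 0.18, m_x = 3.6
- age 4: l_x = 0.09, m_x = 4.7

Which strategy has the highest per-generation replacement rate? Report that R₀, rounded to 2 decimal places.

4.54

Strategy 1: R₀ = 0.62×3.9 + 0.29×4.2 + 0.15×4.6 + 0.06×3.6 = 4.5420
Strategy 2: R₀ = 0.51×2.7 + 0.21×1.5 + 0.10×4.6 + 0.05×1.3 = 2.2170
Strategy 3: R₀ = 0.54×0.0 + 0.33×0.0 + 0.18×3.6 + 0.09×4.7 = 1.0710
Highest R₀: strategy 1 with 4.5420.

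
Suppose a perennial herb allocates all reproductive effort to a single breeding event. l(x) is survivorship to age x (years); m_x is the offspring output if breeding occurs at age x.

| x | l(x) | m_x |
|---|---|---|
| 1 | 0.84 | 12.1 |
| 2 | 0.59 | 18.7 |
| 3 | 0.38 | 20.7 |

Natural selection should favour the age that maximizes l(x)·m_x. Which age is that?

Expected offspring if breeding at age x = l(x) × m_x:
  age 1: 0.84 × 12.1 = 10.164
  age 2: 0.59 × 18.7 = 11.033
  age 3: 0.38 × 20.7 = 7.866
Maximum at age 2 (11.033).

2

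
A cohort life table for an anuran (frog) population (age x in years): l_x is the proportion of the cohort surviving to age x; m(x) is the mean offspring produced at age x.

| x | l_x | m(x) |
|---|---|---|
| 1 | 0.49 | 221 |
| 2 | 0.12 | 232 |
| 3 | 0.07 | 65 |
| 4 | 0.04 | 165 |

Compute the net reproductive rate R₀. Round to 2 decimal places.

147.28

R₀ = Σ l_x m(x):
  age 1: 0.49 × 221 = 108.2900
  age 2: 0.12 × 232 = 27.8400
  age 3: 0.07 × 65 = 4.5500
  age 4: 0.04 × 165 = 6.6000
R₀ = 108.2900 + 27.8400 + 4.5500 + 6.6000 = 147.2800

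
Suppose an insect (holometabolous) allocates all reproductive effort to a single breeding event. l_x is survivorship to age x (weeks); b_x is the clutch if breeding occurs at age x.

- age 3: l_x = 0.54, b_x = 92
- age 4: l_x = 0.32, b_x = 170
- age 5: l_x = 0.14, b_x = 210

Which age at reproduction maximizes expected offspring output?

4

Expected offspring if breeding at age x = l_x × b_x:
  age 3: 0.54 × 92 = 49.680
  age 4: 0.32 × 170 = 54.400
  age 5: 0.14 × 210 = 29.400
Maximum at age 4 (54.400).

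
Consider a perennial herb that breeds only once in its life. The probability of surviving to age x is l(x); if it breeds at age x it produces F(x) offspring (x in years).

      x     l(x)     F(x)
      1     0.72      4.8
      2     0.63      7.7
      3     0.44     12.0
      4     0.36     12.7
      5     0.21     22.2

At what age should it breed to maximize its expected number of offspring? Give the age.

3

Expected offspring if breeding at age x = l(x) × F(x):
  age 1: 0.72 × 4.8 = 3.456
  age 2: 0.63 × 7.7 = 4.851
  age 3: 0.44 × 12.0 = 5.280
  age 4: 0.36 × 12.7 = 4.572
  age 5: 0.21 × 22.2 = 4.662
Maximum at age 3 (5.280).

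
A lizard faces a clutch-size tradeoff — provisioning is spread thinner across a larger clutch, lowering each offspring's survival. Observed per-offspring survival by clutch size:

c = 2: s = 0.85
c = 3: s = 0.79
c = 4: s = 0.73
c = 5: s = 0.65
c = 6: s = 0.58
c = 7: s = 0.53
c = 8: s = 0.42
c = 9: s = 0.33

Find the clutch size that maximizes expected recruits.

Expected recruits = c × s(c):
  c=2: 2 × 0.85 = 1.700
  c=3: 3 × 0.79 = 2.370
  c=4: 4 × 0.73 = 2.920
  c=5: 5 × 0.65 = 3.250
  c=6: 6 × 0.58 = 3.480
  c=7: 7 × 0.53 = 3.710
  c=8: 8 × 0.42 = 3.360
  c=9: 9 × 0.33 = 2.970
Maximum at c = 7 (3.710 recruits).

7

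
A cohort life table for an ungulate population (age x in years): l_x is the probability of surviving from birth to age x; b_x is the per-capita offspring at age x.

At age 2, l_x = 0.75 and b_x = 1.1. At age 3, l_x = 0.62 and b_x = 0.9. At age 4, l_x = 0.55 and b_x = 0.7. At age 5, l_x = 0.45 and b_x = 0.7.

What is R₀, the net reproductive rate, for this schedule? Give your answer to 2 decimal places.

2.08

R₀ = Σ l_x b_x:
  age 2: 0.75 × 1.1 = 0.8250
  age 3: 0.62 × 0.9 = 0.5580
  age 4: 0.55 × 0.7 = 0.3850
  age 5: 0.45 × 0.7 = 0.3150
R₀ = 0.8250 + 0.5580 + 0.3850 + 0.3150 = 2.0830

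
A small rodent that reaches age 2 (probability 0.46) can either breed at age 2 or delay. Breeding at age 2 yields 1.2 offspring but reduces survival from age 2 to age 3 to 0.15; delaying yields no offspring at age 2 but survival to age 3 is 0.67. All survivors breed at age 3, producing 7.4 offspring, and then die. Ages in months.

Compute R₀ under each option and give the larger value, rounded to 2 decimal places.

breed at age 2: R₀ = 0.46 × (1.2 + 0.15 × 7.4) = 0.46 × 2.3100 = 1.0626
delay to age 3: R₀ = 0.46 × (0.67 × 7.4) = 0.46 × 4.9580 = 2.2807
Higher: delay to age 3 (2.2807).

2.28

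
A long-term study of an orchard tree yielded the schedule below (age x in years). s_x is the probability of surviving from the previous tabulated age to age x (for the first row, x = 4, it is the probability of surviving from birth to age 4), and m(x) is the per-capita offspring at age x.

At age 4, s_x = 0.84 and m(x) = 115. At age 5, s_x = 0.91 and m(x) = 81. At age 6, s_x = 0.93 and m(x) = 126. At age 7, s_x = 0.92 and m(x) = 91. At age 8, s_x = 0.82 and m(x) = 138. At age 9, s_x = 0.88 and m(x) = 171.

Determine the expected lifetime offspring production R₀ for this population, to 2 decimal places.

Survivorship from birth: l_x = s_4·s_5·…·s_x.
  l_4 = 0.84000
  l_5 = 0.76440
  l_6 = 0.71089
  l_7 = 0.65402
  l_8 = 0.53630
  l_9 = 0.47194
R₀ = Σ l_x m(x):
  age 4: 0.84000 × 115 = 96.6000
  age 5: 0.76440 × 81 = 61.9164
  age 6: 0.71089 × 126 = 89.5721
  age 7: 0.65402 × 91 = 59.5158
  age 8: 0.53630 × 138 = 74.0094
  age 9: 0.47194 × 171 = 80.7017
R₀ = 96.6000 + 61.9164 + 89.5721 + 59.5158 + 74.0094 + 80.7017 = 462.3155

462.32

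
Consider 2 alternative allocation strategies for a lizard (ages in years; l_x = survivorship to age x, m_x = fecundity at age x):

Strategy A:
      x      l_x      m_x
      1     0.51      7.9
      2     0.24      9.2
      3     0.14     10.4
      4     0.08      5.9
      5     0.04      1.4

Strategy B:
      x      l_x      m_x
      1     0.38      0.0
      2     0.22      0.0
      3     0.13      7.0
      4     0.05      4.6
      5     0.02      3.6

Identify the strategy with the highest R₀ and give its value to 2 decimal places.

8.22

Strategy A: R₀ = 0.51×7.9 + 0.24×9.2 + 0.14×10.4 + 0.08×5.9 + 0.04×1.4 = 8.2210
Strategy B: R₀ = 0.38×0.0 + 0.22×0.0 + 0.13×7.0 + 0.05×4.6 + 0.02×3.6 = 1.2120
Highest R₀: strategy A with 8.2210.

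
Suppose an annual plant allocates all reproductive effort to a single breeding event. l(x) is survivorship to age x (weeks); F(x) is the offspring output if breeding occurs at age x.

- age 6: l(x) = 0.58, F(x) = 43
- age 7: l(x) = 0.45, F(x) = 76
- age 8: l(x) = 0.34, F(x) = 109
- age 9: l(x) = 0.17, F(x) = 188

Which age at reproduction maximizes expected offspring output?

Expected offspring if breeding at age x = l(x) × F(x):
  age 6: 0.58 × 43 = 24.940
  age 7: 0.45 × 76 = 34.200
  age 8: 0.34 × 109 = 37.060
  age 9: 0.17 × 188 = 31.960
Maximum at age 8 (37.060).

8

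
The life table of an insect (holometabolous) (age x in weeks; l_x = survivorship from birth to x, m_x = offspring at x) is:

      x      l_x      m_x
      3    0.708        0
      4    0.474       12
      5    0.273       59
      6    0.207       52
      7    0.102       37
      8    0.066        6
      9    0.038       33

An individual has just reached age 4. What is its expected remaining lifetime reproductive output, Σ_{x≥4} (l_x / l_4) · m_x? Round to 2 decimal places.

80.13

l_4 = 0.474. Conditional survival from age 4 to x is l_x / l_4.
  x=4: (0.474/0.474) × 12 = 12.0000
  x=5: (0.273/0.474) × 59 = 33.9810
  x=6: (0.207/0.474) × 52 = 22.7089
  x=7: (0.102/0.474) × 37 = 7.9620
  x=8: (0.066/0.474) × 6 = 0.8354
  x=9: (0.038/0.474) × 33 = 2.6456
Sum = 12.0000 + 33.9810 + 22.7089 + 7.9620 + 0.8354 + 2.6456 = 80.1329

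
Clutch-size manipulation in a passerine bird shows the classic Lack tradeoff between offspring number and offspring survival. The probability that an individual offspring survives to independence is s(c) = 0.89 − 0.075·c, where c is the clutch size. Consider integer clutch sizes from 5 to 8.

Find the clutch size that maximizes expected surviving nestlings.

6

Expected surviving nestlings = c × s(c):
  c=5: 5 × 0.515 = 2.575
  c=6: 6 × 0.440 = 2.640
  c=7: 7 × 0.365 = 2.555
  c=8: 8 × 0.290 = 2.320
Maximum at c = 6 (2.640 surviving nestlings).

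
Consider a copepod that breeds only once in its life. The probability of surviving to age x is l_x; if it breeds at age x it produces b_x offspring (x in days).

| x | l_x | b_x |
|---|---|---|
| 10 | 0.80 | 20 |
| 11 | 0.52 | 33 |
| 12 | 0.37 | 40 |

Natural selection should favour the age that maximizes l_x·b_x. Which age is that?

Expected offspring if breeding at age x = l_x × b_x:
  age 10: 0.80 × 20 = 16.000
  age 11: 0.52 × 33 = 17.160
  age 12: 0.37 × 40 = 14.800
Maximum at age 11 (17.160).

11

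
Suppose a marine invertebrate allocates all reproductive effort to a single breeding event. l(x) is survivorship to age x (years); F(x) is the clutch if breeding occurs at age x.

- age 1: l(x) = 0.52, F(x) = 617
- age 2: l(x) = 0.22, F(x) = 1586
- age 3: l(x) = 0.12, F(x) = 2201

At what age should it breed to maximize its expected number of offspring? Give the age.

2

Expected offspring if breeding at age x = l(x) × F(x):
  age 1: 0.52 × 617 = 320.840
  age 2: 0.22 × 1586 = 348.920
  age 3: 0.12 × 2201 = 264.120
Maximum at age 2 (348.920).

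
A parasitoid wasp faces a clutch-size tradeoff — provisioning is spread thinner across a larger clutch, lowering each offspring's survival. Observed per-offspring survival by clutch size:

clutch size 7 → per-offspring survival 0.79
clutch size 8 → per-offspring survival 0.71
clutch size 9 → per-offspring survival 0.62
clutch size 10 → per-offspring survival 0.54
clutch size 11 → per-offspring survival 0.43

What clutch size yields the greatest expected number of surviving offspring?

8

Expected surviving offspring = c × s(c):
  c=7: 7 × 0.79 = 5.530
  c=8: 8 × 0.71 = 5.680
  c=9: 9 × 0.62 = 5.580
  c=10: 10 × 0.54 = 5.400
  c=11: 11 × 0.43 = 4.730
Maximum at c = 8 (5.680 surviving offspring).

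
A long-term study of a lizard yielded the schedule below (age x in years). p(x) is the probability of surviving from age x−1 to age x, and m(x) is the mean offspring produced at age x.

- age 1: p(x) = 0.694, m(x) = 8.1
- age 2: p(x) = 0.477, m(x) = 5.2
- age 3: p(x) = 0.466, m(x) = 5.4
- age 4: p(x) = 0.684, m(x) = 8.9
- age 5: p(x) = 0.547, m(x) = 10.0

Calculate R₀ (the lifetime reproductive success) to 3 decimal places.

Survivorship from birth: l_x = p_1·p_2·…·p_x.
  l_1 = 0.69400
  l_2 = 0.33104
  l_3 = 0.15426
  l_4 = 0.10552
  l_5 = 0.05772
R₀ = Σ l_x m(x):
  age 1: 0.69400 × 8.1 = 5.6214
  age 2: 0.33104 × 5.2 = 1.7214
  age 3: 0.15426 × 5.4 = 0.8330
  age 4: 0.10552 × 8.9 = 0.9391
  age 5: 0.05772 × 10.0 = 0.5772
R₀ = 5.6214 + 1.7214 + 0.8330 + 0.9391 + 0.5772 = 9.6921

9.692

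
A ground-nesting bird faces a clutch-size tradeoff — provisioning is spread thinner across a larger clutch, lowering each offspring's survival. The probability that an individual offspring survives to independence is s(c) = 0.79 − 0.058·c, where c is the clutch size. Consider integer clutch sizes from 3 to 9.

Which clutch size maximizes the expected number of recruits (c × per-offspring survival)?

7

Expected recruits = c × s(c):
  c=3: 3 × 0.616 = 1.848
  c=4: 4 × 0.558 = 2.232
  c=5: 5 × 0.500 = 2.500
  c=6: 6 × 0.442 = 2.652
  c=7: 7 × 0.384 = 2.688
  c=8: 8 × 0.326 = 2.608
  c=9: 9 × 0.268 = 2.412
Maximum at c = 7 (2.688 recruits).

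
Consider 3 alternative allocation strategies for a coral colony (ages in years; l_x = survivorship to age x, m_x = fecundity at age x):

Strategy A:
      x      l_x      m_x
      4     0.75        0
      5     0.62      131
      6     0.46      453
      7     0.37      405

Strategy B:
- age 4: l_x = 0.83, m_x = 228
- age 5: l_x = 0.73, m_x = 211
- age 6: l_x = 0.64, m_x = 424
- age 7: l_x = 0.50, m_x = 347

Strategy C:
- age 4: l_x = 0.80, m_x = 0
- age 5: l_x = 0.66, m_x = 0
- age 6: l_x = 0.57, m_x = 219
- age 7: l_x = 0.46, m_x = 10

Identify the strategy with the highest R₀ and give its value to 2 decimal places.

Strategy A: R₀ = 0.75×0 + 0.62×131 + 0.46×453 + 0.37×405 = 439.4500
Strategy B: R₀ = 0.83×228 + 0.73×211 + 0.64×424 + 0.50×347 = 788.1300
Strategy C: R₀ = 0.80×0 + 0.66×0 + 0.57×219 + 0.46×10 = 129.4300
Highest R₀: strategy B with 788.1300.

788.13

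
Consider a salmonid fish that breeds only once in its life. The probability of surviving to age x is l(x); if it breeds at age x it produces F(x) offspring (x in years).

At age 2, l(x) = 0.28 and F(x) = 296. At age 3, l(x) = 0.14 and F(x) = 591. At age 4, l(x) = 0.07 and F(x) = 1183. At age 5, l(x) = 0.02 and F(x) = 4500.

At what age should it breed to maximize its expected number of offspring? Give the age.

Expected offspring if breeding at age x = l(x) × F(x):
  age 2: 0.28 × 296 = 82.880
  age 3: 0.14 × 591 = 82.740
  age 4: 0.07 × 1183 = 82.810
  age 5: 0.02 × 4500 = 90.000
Maximum at age 5 (90.000).

5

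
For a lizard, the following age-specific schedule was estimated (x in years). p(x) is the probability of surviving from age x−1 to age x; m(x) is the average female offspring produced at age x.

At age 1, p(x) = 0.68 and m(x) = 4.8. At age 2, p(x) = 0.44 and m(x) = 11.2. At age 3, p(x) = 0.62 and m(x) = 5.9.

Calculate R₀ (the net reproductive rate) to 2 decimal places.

Survivorship from birth: l_x = p_1·p_2·…·p_x.
  l_1 = 0.68000
  l_2 = 0.29920
  l_3 = 0.18550
R₀ = Σ l_x m(x):
  age 1: 0.68000 × 4.8 = 3.2640
  age 2: 0.29920 × 11.2 = 3.3510
  age 3: 0.18550 × 5.9 = 1.0945
R₀ = 3.2640 + 3.3510 + 1.0945 = 7.7095

7.71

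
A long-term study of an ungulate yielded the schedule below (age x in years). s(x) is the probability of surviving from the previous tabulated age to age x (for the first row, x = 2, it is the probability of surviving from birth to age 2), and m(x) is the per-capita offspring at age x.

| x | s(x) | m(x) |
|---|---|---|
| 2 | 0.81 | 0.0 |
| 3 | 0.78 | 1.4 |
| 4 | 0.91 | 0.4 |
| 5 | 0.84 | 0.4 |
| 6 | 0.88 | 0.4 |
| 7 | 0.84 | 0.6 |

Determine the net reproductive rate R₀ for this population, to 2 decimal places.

1.69

Survivorship from birth: l_x = s_2·s_3·…·s_x.
  l_2 = 0.81000
  l_3 = 0.63180
  l_4 = 0.57494
  l_5 = 0.48295
  l_6 = 0.42499
  l_7 = 0.35700
R₀ = Σ l_x m(x):
  age 2: 0.81000 × 0.0 = 0.0000
  age 3: 0.63180 × 1.4 = 0.8845
  age 4: 0.57494 × 0.4 = 0.2300
  age 5: 0.48295 × 0.4 = 0.1932
  age 6: 0.42499 × 0.4 = 0.1700
  age 7: 0.35700 × 0.6 = 0.2142
R₀ = 0.0000 + 0.8845 + 0.2300 + 0.1932 + 0.1700 + 0.2142 = 1.6919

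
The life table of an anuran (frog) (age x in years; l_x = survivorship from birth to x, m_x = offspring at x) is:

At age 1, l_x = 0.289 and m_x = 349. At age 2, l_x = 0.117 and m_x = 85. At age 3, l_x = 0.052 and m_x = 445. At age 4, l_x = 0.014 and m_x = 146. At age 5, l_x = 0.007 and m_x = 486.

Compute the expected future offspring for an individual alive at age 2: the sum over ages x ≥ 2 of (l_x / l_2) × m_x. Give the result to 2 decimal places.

l_2 = 0.117. Conditional survival from age 2 to x is l_x / l_2.
  x=2: (0.117/0.117) × 85 = 85.0000
  x=3: (0.052/0.117) × 445 = 197.7778
  x=4: (0.014/0.117) × 146 = 17.4701
  x=5: (0.007/0.117) × 486 = 29.0769
Sum = 85.0000 + 197.7778 + 17.4701 + 29.0769 = 329.3248

329.32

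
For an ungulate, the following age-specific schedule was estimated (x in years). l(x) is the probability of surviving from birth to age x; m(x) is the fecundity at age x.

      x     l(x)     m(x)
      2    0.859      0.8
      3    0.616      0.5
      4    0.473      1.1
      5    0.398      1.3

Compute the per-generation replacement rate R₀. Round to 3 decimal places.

2.033

R₀ = Σ l(x) m(x):
  age 2: 0.859 × 0.8 = 0.6872
  age 3: 0.616 × 0.5 = 0.3080
  age 4: 0.473 × 1.1 = 0.5203
  age 5: 0.398 × 1.3 = 0.5174
R₀ = 0.6872 + 0.3080 + 0.5203 + 0.5174 = 2.0329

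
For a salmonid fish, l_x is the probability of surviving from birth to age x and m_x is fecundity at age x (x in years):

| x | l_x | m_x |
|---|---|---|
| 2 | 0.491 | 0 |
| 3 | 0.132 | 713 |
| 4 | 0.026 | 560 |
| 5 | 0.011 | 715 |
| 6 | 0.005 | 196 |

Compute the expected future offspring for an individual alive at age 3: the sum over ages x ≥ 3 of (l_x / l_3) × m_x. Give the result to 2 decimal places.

l_3 = 0.132. Conditional survival from age 3 to x is l_x / l_3.
  x=3: (0.132/0.132) × 713 = 713.0000
  x=4: (0.026/0.132) × 560 = 110.3030
  x=5: (0.011/0.132) × 715 = 59.5833
  x=6: (0.005/0.132) × 196 = 7.4242
Sum = 713.0000 + 110.3030 + 59.5833 + 7.4242 = 890.3106

890.31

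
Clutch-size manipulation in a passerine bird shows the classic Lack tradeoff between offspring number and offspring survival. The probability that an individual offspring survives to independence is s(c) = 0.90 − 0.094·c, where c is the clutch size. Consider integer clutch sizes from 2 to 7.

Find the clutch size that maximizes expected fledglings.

Expected fledglings = c × s(c):
  c=2: 2 × 0.712 = 1.424
  c=3: 3 × 0.618 = 1.854
  c=4: 4 × 0.524 = 2.096
  c=5: 5 × 0.430 = 2.150
  c=6: 6 × 0.336 = 2.016
  c=7: 7 × 0.242 = 1.694
Maximum at c = 5 (2.150 fledglings).

5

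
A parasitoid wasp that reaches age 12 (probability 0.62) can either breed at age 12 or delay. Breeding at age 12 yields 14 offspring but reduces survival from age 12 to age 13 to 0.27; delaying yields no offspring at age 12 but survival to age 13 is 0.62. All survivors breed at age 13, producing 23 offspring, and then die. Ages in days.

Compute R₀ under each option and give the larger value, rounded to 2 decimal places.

12.53

breed at age 12: R₀ = 0.62 × (14 + 0.27 × 23) = 0.62 × 20.2100 = 12.5302
delay to age 13: R₀ = 0.62 × (0.62 × 23) = 0.62 × 14.2600 = 8.8412
Higher: breed at age 12 (12.5302).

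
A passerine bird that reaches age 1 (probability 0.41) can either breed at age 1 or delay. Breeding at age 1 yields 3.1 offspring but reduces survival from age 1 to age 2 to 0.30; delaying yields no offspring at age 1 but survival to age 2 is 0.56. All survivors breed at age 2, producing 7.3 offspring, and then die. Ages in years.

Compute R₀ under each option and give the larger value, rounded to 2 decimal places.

2.17

breed at age 1: R₀ = 0.41 × (3.1 + 0.30 × 7.3) = 0.41 × 5.2900 = 2.1689
delay to age 2: R₀ = 0.41 × (0.56 × 7.3) = 0.41 × 4.0880 = 1.6761
Higher: breed at age 1 (2.1689).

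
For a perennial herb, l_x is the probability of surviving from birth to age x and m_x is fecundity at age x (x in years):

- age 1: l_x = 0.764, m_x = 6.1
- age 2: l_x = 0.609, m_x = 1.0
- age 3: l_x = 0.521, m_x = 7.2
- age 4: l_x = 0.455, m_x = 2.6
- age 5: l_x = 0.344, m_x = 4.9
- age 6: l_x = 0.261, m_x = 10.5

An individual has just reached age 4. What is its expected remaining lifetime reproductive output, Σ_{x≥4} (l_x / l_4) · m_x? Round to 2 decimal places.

12.33

l_4 = 0.455. Conditional survival from age 4 to x is l_x / l_4.
  x=4: (0.455/0.455) × 2.6 = 2.6000
  x=5: (0.344/0.455) × 4.9 = 3.7046
  x=6: (0.261/0.455) × 10.5 = 6.0231
Sum = 2.6000 + 3.7046 + 6.0231 = 12.3277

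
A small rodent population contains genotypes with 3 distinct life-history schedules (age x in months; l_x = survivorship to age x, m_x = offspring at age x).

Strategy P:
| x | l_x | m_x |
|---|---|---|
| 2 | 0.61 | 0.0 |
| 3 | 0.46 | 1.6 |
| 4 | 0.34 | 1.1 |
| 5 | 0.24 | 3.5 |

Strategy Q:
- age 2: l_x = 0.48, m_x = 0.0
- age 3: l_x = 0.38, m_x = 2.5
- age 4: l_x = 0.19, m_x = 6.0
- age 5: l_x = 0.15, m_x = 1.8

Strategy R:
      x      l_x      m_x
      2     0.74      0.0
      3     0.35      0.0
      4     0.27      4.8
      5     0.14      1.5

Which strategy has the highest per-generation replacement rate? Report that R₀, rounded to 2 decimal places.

2.36

Strategy P: R₀ = 0.61×0.0 + 0.46×1.6 + 0.34×1.1 + 0.24×3.5 = 1.9500
Strategy Q: R₀ = 0.48×0.0 + 0.38×2.5 + 0.19×6.0 + 0.15×1.8 = 2.3600
Strategy R: R₀ = 0.74×0.0 + 0.35×0.0 + 0.27×4.8 + 0.14×1.5 = 1.5060
Highest R₀: strategy Q with 2.3600.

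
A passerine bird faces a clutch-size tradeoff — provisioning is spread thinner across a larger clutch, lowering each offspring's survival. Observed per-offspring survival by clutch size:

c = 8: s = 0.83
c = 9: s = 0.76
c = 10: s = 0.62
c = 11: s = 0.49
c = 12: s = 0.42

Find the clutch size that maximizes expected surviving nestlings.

Expected surviving nestlings = c × s(c):
  c=8: 8 × 0.83 = 6.640
  c=9: 9 × 0.76 = 6.840
  c=10: 10 × 0.62 = 6.200
  c=11: 11 × 0.49 = 5.390
  c=12: 12 × 0.42 = 5.040
Maximum at c = 9 (6.840 surviving nestlings).

9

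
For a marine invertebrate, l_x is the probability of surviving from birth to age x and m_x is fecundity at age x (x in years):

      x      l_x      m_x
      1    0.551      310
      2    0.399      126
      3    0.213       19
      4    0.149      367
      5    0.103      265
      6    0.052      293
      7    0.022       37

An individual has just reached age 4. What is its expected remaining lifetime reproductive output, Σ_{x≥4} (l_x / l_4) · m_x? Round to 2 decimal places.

l_4 = 0.149. Conditional survival from age 4 to x is l_x / l_4.
  x=4: (0.149/0.149) × 367 = 367.0000
  x=5: (0.103/0.149) × 265 = 183.1879
  x=6: (0.052/0.149) × 293 = 102.2550
  x=7: (0.022/0.149) × 37 = 5.4631
Sum = 367.0000 + 183.1879 + 102.2550 + 5.4631 = 657.9060

657.91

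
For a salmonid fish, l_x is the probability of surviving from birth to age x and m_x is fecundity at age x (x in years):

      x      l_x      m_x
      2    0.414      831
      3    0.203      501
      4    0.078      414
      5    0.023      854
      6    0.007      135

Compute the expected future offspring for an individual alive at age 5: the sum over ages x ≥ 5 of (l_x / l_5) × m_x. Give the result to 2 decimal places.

l_5 = 0.023. Conditional survival from age 5 to x is l_x / l_5.
  x=5: (0.023/0.023) × 854 = 854.0000
  x=6: (0.007/0.023) × 135 = 41.0870
Sum = 854.0000 + 41.0870 = 895.0870

895.09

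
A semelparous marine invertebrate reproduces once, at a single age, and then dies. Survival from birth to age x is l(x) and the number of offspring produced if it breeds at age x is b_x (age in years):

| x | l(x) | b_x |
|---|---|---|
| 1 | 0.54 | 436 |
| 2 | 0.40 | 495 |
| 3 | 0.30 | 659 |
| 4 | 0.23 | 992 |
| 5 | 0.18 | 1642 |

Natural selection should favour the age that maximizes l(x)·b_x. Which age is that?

Expected offspring if breeding at age x = l(x) × b_x:
  age 1: 0.54 × 436 = 235.440
  age 2: 0.40 × 495 = 198.000
  age 3: 0.30 × 659 = 197.700
  age 4: 0.23 × 992 = 228.160
  age 5: 0.18 × 1642 = 295.560
Maximum at age 5 (295.560).

5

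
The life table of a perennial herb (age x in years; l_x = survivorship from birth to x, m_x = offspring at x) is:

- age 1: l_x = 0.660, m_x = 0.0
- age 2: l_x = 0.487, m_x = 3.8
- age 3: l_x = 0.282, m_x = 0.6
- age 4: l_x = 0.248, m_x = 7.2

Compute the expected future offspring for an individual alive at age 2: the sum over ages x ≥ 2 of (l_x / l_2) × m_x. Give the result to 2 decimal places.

7.81

l_2 = 0.487. Conditional survival from age 2 to x is l_x / l_2.
  x=2: (0.487/0.487) × 3.8 = 3.8000
  x=3: (0.282/0.487) × 0.6 = 0.3474
  x=4: (0.248/0.487) × 7.2 = 3.6665
Sum = 3.8000 + 0.3474 + 3.6665 = 7.8140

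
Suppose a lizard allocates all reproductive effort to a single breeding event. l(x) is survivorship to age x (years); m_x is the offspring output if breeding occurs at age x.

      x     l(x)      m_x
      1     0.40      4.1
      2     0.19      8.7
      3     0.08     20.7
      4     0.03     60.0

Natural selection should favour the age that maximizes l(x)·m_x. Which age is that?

4

Expected offspring if breeding at age x = l(x) × m_x:
  age 1: 0.40 × 4.1 = 1.640
  age 2: 0.19 × 8.7 = 1.653
  age 3: 0.08 × 20.7 = 1.656
  age 4: 0.03 × 60.0 = 1.800
Maximum at age 4 (1.800).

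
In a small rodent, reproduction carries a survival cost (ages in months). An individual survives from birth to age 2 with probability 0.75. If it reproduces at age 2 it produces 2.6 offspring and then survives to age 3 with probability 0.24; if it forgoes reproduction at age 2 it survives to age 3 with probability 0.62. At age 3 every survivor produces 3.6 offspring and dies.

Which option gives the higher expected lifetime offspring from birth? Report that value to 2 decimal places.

breed at age 2: R₀ = 0.75 × (2.6 + 0.24 × 3.6) = 0.75 × 3.4640 = 2.5980
delay to age 3: R₀ = 0.75 × (0.62 × 3.6) = 0.75 × 2.2320 = 1.6740
Higher: breed at age 2 (2.5980).

2.60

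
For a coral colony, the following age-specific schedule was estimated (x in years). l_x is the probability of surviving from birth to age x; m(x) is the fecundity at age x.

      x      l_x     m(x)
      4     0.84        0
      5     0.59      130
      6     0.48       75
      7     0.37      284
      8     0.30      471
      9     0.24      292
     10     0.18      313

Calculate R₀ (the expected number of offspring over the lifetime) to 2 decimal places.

R₀ = Σ l_x m(x):
  age 4: 0.84 × 0 = 0.0000
  age 5: 0.59 × 130 = 76.7000
  age 6: 0.48 × 75 = 36.0000
  age 7: 0.37 × 284 = 105.0800
  age 8: 0.30 × 471 = 141.3000
  age 9: 0.24 × 292 = 70.0800
  age 10: 0.18 × 313 = 56.3400
R₀ = 0.0000 + 76.7000 + 36.0000 + 105.0800 + 141.3000 + 70.0800 + 56.3400 = 485.5000

485.50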